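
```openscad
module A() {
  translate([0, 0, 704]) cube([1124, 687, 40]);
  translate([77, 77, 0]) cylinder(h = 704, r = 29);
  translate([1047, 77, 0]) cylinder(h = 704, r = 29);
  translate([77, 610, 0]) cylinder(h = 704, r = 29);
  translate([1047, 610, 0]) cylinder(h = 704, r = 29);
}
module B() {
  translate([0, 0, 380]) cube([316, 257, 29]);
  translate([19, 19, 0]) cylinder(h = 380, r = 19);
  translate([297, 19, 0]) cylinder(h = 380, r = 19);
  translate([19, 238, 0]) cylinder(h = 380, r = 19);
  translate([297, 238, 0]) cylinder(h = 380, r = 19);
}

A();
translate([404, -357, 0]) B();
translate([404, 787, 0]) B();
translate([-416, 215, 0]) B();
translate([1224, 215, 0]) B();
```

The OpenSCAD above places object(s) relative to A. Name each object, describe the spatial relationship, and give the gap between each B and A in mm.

Each stool's nearest face is 100 mm from the table's bounding box.

A is a table. B is a stool. Four stools sit around the table at the −y, +y, −x, +x sides. The gap between each stool and the table is 100 mm.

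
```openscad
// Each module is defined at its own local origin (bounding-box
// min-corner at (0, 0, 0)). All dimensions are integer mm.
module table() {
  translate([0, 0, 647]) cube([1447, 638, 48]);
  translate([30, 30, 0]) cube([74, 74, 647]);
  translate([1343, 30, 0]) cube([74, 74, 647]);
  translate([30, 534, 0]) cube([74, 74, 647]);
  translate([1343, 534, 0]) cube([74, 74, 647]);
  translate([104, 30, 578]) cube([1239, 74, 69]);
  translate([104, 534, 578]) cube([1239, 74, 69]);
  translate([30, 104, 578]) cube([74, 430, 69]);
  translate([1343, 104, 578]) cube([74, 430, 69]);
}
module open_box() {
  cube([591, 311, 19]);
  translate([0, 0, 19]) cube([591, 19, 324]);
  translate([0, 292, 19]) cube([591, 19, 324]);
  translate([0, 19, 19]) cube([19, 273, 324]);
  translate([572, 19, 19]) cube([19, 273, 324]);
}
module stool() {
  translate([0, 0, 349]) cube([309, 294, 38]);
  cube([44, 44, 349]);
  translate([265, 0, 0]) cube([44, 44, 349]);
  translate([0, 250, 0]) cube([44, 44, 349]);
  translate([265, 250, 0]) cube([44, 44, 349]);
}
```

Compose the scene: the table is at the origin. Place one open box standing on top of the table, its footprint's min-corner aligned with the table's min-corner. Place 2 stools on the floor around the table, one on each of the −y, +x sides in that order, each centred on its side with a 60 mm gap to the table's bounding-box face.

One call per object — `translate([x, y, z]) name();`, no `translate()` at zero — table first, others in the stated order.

table();
translate([0, 0, 695]) open_box();
translate([569, -354, 0]) stool();
translate([1507, 172, 0]) stool();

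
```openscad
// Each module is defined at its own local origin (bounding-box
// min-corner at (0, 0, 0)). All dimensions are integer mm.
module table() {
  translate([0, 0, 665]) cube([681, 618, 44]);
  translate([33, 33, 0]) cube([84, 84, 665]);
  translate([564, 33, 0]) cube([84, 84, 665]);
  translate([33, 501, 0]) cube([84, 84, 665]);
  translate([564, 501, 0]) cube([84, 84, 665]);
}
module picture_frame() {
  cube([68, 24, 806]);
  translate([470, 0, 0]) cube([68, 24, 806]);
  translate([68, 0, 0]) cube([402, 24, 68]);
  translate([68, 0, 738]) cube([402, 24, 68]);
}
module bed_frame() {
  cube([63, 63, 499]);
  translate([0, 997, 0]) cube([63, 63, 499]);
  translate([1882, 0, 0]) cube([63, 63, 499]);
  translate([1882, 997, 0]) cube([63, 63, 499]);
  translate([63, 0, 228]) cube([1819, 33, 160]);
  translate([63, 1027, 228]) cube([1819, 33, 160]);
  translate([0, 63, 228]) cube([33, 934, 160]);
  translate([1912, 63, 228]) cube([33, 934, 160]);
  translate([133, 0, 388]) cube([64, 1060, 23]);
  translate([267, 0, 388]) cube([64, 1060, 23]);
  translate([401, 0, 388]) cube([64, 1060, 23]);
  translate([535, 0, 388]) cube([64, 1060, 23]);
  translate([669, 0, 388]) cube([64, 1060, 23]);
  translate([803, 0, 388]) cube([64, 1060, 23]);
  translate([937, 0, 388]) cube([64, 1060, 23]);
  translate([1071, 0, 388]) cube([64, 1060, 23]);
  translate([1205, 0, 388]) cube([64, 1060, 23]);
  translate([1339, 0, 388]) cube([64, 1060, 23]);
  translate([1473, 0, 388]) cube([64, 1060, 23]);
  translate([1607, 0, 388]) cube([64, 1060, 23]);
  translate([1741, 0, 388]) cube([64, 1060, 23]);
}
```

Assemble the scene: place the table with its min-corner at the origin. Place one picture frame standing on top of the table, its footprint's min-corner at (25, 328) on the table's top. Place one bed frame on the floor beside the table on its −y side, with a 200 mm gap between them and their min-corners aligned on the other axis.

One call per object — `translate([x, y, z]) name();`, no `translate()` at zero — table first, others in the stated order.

table();
translate([25, 328, 709]) picture_frame();
translate([0, -1260, 0]) bed_frame();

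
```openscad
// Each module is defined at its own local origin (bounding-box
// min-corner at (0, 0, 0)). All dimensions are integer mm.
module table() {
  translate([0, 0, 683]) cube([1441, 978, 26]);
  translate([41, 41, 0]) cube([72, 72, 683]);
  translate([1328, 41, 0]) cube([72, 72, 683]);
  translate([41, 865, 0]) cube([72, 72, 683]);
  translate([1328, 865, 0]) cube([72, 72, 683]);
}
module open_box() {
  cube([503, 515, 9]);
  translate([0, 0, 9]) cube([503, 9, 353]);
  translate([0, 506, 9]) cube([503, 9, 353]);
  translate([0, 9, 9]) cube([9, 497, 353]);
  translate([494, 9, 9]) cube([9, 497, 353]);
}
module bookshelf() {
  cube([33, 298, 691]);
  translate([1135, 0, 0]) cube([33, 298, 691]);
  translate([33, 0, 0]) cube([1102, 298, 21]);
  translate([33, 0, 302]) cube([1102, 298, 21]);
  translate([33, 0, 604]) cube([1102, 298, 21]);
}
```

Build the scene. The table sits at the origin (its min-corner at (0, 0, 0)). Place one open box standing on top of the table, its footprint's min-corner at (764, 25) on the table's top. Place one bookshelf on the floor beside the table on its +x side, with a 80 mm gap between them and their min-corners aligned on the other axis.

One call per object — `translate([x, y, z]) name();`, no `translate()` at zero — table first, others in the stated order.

table();
translate([764, 25, 709]) open_box();
translate([1521, 0, 0]) bookshelf();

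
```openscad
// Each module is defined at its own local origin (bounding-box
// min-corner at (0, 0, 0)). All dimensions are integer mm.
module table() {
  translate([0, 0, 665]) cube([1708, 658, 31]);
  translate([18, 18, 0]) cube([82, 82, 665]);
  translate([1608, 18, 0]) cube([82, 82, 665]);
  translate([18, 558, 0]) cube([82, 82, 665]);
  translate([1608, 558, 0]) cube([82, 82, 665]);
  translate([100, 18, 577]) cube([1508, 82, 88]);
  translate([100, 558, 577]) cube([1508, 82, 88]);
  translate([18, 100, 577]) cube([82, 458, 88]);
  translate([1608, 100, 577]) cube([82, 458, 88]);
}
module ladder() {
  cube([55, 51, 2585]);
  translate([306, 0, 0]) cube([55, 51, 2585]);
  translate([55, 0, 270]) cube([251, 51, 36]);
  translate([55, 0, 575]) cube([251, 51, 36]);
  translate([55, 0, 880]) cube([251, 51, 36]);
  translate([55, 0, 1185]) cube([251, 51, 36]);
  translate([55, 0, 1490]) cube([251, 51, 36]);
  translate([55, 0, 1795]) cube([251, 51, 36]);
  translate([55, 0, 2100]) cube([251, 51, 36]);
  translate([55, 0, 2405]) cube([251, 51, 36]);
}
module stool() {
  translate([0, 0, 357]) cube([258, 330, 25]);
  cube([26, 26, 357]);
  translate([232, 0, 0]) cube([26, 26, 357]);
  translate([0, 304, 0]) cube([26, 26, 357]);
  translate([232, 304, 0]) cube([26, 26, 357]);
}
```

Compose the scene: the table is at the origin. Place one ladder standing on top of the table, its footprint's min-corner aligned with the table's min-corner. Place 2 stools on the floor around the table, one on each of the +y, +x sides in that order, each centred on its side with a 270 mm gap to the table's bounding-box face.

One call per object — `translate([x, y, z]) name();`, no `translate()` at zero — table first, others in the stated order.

table();
translate([0, 0, 696]) ladder();
translate([725, 928, 0]) stool();
translate([1978, 164, 0]) stool();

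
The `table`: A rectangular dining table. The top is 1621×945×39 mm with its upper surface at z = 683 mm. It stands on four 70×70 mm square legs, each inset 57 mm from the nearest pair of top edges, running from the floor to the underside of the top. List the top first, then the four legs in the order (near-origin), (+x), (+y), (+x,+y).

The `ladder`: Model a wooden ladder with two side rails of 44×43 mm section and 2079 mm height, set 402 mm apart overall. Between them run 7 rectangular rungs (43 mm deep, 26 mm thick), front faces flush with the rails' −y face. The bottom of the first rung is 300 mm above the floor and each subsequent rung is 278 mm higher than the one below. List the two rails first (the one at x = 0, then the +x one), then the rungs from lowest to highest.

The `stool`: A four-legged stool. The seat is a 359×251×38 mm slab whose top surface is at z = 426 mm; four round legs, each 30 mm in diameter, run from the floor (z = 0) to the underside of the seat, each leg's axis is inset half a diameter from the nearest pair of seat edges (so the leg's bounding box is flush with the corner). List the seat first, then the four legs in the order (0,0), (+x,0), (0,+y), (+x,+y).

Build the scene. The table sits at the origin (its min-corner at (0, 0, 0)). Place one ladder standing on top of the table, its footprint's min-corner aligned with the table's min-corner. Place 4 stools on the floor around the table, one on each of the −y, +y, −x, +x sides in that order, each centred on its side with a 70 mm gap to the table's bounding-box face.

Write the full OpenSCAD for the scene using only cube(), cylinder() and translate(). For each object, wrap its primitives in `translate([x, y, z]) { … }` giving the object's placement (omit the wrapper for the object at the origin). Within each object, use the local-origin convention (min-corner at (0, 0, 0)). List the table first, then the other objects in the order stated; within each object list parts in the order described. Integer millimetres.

translate([0, 0, 644]) cube([1621, 945, 39]);
translate([57, 57, 0]) cube([70, 70, 644]);
translate([1494, 57, 0]) cube([70, 70, 644]);
translate([57, 818, 0]) cube([70, 70, 644]);
translate([1494, 818, 0]) cube([70, 70, 644]);
translate([0, 0, 683]) {
  cube([44, 43, 2079]);
  translate([358, 0, 0]) cube([44, 43, 2079]);
  translate([44, 0, 300]) cube([314, 43, 26]);
  translate([44, 0, 578]) cube([314, 43, 26]);
  translate([44, 0, 856]) cube([314, 43, 26]);
  translate([44, 0, 1134]) cube([314, 43, 26]);
  translate([44, 0, 1412]) cube([314, 43, 26]);
  translate([44, 0, 1690]) cube([314, 43, 26]);
  translate([44, 0, 1968]) cube([314, 43, 26]);
}
translate([631, -321, 0]) {
  translate([0, 0, 388]) cube([359, 251, 38]);
  translate([15, 15, 0]) cylinder(h = 388, r = 15);
  translate([344, 15, 0]) cylinder(h = 388, r = 15);
  translate([15, 236, 0]) cylinder(h = 388, r = 15);
  translate([344, 236, 0]) cylinder(h = 388, r = 15);
}
translate([631, 1015, 0]) {
  translate([0, 0, 388]) cube([359, 251, 38]);
  translate([15, 15, 0]) cylinder(h = 388, r = 15);
  translate([344, 15, 0]) cylinder(h = 388, r = 15);
  translate([15, 236, 0]) cylinder(h = 388, r = 15);
  translate([344, 236, 0]) cylinder(h = 388, r = 15);
}
translate([-429, 347, 0]) {
  translate([0, 0, 388]) cube([359, 251, 38]);
  translate([15, 15, 0]) cylinder(h = 388, r = 15);
  translate([344, 15, 0]) cylinder(h = 388, r = 15);
  translate([15, 236, 0]) cylinder(h = 388, r = 15);
  translate([344, 236, 0]) cylinder(h = 388, r = 15);
}
translate([1691, 347, 0]) {
  translate([0, 0, 388]) cube([359, 251, 38]);
  translate([15, 15, 0]) cylinder(h = 388, r = 15);
  translate([344, 15, 0]) cylinder(h = 388, r = 15);
  translate([15, 236, 0]) cylinder(h = 388, r = 15);
  translate([344, 236, 0]) cylinder(h = 388, r = 15);
}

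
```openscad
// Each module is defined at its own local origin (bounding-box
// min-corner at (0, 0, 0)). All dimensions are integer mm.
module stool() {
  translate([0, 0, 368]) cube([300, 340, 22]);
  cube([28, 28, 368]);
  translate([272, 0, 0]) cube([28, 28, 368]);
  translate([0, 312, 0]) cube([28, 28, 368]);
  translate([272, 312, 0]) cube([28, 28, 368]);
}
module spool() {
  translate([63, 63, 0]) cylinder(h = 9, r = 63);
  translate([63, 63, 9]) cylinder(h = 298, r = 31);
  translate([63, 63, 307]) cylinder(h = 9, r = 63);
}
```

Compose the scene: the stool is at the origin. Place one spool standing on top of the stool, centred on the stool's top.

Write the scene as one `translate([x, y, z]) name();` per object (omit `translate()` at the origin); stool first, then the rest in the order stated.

stool();
translate([87, 107, 390]) spool();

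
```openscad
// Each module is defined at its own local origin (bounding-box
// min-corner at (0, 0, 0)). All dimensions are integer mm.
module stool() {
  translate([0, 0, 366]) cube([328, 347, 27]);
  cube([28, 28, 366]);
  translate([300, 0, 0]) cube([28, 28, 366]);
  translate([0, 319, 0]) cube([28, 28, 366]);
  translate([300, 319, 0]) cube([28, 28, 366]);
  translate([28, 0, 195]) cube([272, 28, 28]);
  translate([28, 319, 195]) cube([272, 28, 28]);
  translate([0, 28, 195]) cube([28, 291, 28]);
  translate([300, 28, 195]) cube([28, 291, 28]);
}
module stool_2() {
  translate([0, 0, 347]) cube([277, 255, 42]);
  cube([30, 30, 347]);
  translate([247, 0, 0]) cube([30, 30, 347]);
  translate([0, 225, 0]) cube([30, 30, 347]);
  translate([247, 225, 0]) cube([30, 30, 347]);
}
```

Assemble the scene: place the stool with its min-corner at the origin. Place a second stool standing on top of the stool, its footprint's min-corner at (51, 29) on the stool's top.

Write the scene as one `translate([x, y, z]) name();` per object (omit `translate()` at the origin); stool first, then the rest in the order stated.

stool();
translate([51, 29, 393]) stool_2();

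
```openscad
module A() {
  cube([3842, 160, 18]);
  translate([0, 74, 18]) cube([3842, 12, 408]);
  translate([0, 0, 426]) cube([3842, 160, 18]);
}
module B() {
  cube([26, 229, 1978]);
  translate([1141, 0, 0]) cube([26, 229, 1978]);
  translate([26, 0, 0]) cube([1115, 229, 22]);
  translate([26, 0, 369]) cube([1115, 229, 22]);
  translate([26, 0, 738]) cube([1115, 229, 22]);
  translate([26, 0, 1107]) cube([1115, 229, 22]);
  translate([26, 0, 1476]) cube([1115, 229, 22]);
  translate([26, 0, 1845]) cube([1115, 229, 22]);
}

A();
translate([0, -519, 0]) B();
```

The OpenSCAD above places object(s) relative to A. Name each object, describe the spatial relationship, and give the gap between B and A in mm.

The bookshelf's nearest face is 290 mm from the I-beam's −y face.

A is an I-beam. B is a bookshelf. The bookshelf is on the floor beside the I-beam on its −y side. The gap between the bookshelf and the I-beam is 290 mm.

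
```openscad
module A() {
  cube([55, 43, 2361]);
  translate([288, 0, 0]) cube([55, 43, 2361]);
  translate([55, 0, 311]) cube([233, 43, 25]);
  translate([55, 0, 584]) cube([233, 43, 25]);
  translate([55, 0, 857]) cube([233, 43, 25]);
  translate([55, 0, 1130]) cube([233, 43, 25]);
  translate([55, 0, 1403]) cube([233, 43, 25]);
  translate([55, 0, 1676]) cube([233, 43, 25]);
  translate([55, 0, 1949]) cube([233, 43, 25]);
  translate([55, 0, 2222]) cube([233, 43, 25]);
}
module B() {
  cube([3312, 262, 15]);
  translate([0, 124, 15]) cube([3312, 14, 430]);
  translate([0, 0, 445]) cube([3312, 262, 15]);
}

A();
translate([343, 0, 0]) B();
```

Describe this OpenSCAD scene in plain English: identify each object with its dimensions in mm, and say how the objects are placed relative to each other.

A is a wooden ladder with two side rails of 55×43 mm section and 2361 mm height, set 343 mm apart overall. Between them run 8 rectangular rungs (43 mm deep, 25 mm thick), front faces flush with the rails' −y face. The bottom of the first rung is 311 mm above the floor and each subsequent rung is 273 mm higher than the one below.

B is an I-beam lying along x, 3312 mm long. Overall section height 460 mm. Two flanges 262 mm wide (y) and 15 mm thick, one on the floor and one at the top; a web 14 mm thick runs between them, centred on the flange width.

The I-beam is against the ladder's +x side, with their −y faces flush.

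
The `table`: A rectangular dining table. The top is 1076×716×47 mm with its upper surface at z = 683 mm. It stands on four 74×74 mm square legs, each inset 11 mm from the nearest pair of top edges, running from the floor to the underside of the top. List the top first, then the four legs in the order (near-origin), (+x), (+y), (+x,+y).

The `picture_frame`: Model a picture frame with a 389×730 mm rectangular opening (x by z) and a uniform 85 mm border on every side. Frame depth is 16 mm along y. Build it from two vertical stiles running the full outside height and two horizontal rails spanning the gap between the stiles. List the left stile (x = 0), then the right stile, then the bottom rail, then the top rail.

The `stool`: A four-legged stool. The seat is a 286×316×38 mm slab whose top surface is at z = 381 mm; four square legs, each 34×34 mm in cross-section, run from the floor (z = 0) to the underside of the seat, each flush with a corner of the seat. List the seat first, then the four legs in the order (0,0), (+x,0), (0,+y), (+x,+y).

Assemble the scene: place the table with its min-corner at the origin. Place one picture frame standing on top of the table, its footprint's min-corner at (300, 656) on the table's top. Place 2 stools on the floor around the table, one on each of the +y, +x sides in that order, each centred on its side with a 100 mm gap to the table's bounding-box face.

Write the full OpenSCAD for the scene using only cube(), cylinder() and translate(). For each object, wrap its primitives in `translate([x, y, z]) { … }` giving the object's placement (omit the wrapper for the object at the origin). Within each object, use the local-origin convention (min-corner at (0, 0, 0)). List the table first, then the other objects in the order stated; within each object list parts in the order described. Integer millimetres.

translate([0, 0, 636]) cube([1076, 716, 47]);
translate([11, 11, 0]) cube([74, 74, 636]);
translate([991, 11, 0]) cube([74, 74, 636]);
translate([11, 631, 0]) cube([74, 74, 636]);
translate([991, 631, 0]) cube([74, 74, 636]);
translate([300, 656, 683]) {
  cube([85, 16, 900]);
  translate([474, 0, 0]) cube([85, 16, 900]);
  translate([85, 0, 0]) cube([389, 16, 85]);
  translate([85, 0, 815]) cube([389, 16, 85]);
}
translate([395, 816, 0]) {
  translate([0, 0, 343]) cube([286, 316, 38]);
  cube([34, 34, 343]);
  translate([252, 0, 0]) cube([34, 34, 343]);
  translate([0, 282, 0]) cube([34, 34, 343]);
  translate([252, 282, 0]) cube([34, 34, 343]);
}
translate([1176, 200, 0]) {
  translate([0, 0, 343]) cube([286, 316, 38]);
  cube([34, 34, 343]);
  translate([252, 0, 0]) cube([34, 34, 343]);
  translate([0, 282, 0]) cube([34, 34, 343]);
  translate([252, 282, 0]) cube([34, 34, 343]);
}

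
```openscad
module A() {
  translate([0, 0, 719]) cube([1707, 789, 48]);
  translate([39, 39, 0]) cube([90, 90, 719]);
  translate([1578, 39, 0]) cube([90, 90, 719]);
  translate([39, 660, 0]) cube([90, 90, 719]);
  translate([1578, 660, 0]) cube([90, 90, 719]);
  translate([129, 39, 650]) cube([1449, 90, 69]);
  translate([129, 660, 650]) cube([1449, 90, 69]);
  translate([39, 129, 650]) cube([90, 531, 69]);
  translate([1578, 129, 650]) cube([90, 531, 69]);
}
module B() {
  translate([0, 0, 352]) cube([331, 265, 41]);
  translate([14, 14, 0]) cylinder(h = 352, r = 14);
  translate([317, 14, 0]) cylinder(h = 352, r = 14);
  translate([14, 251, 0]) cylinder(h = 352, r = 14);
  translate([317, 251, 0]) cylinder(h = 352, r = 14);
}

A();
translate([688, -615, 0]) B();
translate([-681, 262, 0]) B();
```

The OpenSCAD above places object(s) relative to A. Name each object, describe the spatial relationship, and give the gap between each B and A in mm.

A is a table. B is a stool. Two stools sit around the table at the −y, −x sides. The gap between each stool and the table is 350 mm.

Each stool's nearest face is 350 mm from the table's bounding box.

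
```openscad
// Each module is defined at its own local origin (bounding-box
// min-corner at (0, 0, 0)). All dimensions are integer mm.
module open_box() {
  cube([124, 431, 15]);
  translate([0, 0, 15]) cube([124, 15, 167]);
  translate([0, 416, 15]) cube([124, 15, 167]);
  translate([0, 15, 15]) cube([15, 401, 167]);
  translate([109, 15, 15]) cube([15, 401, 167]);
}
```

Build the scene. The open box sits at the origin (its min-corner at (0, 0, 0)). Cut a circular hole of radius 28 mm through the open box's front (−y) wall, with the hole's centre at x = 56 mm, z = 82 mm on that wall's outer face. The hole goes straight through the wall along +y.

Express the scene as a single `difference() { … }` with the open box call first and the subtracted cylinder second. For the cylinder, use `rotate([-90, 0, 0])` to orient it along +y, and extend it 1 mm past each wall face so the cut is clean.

difference() {
  open_box();
  translate([56, -1, 82]) rotate([-90, 0, 0]) cylinder(h = 17, r = 28);
}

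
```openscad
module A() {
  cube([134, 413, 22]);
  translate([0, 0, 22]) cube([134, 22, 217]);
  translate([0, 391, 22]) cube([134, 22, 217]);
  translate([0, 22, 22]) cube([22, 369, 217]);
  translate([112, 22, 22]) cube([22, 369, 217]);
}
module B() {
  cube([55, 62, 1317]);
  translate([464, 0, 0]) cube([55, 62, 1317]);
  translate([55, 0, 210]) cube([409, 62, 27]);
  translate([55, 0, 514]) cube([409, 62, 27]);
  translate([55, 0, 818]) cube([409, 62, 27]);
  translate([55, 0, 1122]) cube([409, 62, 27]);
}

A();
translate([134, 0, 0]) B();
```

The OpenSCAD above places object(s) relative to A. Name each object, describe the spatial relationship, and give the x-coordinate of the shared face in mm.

A is an open box. B is a ladder. The ladder is against the open box's +x side, with their −y faces flush. The x-coordinate of the shared face is 134 mm.

The open box's +x face and the ladder's −x face are both at x = 134 mm.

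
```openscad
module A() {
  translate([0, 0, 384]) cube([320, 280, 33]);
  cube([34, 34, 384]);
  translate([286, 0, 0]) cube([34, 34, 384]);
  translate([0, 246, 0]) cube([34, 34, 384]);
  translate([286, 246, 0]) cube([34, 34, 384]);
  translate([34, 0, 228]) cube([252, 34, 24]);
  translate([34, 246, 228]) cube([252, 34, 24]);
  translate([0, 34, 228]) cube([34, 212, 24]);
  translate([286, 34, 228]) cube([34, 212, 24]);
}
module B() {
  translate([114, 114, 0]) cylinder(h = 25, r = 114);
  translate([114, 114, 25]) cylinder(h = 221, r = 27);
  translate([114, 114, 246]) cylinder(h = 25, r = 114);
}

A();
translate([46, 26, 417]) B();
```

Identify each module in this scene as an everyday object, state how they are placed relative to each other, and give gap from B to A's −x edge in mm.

The spool's min-x is at 46; the stool's min-x is 0; gap = 46 mm.

A is a stool. B is a spool. The spool is on top of the stool, centred. The gap from the spool to the stool's −x edge is 46 mm.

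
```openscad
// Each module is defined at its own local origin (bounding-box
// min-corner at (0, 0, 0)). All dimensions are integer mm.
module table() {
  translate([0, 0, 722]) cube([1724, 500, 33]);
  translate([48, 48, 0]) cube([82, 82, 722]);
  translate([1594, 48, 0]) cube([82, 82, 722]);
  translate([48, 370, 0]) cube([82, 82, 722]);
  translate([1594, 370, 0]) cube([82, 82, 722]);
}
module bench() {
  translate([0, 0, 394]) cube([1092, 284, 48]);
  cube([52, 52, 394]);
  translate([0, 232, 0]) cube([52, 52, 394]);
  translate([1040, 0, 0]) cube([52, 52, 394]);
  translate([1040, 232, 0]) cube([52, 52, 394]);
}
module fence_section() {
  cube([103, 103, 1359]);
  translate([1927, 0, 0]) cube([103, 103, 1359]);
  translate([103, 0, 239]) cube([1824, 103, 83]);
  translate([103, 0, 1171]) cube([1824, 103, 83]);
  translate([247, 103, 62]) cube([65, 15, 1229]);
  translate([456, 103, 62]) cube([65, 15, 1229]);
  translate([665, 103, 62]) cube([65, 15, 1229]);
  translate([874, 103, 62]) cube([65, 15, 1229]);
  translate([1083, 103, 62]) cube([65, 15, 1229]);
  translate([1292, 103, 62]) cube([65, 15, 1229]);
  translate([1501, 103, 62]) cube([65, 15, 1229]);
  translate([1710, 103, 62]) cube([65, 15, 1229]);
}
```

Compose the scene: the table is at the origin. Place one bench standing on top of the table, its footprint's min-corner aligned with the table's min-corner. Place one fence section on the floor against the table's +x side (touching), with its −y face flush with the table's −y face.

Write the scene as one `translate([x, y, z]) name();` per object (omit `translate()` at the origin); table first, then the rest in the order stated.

table();
translate([0, 0, 755]) bench();
translate([1724, 0, 0]) fence_section();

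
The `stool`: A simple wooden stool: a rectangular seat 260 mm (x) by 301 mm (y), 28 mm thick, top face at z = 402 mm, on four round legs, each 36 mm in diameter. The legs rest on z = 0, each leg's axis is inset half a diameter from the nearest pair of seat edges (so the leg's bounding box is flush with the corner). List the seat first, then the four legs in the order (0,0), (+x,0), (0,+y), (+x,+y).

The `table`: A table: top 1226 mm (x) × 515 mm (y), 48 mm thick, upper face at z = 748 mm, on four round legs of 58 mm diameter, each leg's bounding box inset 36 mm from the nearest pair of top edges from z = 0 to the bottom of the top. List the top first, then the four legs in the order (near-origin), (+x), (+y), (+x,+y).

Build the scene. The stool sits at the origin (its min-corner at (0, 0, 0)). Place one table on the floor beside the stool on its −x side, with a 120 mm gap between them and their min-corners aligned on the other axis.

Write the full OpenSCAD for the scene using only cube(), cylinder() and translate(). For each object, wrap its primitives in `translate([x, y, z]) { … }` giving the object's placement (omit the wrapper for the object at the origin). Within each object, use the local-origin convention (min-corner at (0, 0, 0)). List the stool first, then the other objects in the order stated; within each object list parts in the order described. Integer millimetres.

translate([0, 0, 374]) cube([260, 301, 28]);
translate([18, 18, 0]) cylinder(h = 374, r = 18);
translate([242, 18, 0]) cylinder(h = 374, r = 18);
translate([18, 283, 0]) cylinder(h = 374, r = 18);
translate([242, 283, 0]) cylinder(h = 374, r = 18);
translate([-1346, 0, 0]) {
  translate([0, 0, 700]) cube([1226, 515, 48]);
  translate([65, 65, 0]) cylinder(h = 700, r = 29);
  translate([1161, 65, 0]) cylinder(h = 700, r = 29);
  translate([65, 450, 0]) cylinder(h = 700, r = 29);
  translate([1161, 450, 0]) cylinder(h = 700, r = 29);
}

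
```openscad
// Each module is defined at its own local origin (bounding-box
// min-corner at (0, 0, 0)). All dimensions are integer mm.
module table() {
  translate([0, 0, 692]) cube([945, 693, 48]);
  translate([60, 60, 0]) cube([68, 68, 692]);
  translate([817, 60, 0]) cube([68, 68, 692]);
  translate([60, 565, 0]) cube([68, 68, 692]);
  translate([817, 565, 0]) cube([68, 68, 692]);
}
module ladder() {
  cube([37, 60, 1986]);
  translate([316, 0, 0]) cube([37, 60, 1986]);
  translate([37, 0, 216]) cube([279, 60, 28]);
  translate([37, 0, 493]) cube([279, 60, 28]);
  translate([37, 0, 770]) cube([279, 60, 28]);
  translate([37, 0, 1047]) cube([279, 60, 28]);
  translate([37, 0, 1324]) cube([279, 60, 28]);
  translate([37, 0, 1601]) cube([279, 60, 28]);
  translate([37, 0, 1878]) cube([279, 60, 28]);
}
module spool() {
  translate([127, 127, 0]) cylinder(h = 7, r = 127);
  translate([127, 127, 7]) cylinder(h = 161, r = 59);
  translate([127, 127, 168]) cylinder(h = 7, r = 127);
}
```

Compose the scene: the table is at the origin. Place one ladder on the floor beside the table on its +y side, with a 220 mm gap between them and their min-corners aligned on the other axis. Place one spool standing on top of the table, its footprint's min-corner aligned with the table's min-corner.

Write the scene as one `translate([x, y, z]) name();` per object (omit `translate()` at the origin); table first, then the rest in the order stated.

table();
translate([0, 913, 0]) ladder();
translate([0, 0, 740]) spool();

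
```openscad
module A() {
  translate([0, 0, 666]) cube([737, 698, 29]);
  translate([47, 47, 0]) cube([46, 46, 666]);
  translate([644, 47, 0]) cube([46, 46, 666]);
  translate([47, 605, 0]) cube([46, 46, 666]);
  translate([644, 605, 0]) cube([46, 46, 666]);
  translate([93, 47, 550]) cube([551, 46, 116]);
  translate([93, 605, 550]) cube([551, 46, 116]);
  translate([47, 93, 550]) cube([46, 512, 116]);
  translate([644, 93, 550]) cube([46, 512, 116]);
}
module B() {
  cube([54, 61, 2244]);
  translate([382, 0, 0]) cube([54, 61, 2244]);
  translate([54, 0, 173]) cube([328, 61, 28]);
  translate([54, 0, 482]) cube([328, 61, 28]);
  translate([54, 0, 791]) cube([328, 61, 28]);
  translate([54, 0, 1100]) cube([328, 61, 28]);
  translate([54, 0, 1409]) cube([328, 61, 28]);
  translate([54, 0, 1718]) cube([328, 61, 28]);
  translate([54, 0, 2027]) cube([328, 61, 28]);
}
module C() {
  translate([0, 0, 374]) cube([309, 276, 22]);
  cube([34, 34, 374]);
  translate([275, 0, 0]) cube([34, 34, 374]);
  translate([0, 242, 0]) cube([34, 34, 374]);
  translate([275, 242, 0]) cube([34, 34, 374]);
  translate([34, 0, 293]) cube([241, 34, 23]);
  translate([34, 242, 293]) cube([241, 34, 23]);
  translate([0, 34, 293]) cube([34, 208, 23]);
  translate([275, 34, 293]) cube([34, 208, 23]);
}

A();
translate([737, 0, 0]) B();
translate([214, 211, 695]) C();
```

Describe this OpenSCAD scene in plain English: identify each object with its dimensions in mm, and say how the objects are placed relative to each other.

A is a table with a 737×698 mm rectangular top, 29 mm thick, top surface at z = 695 mm, supported by four 46×46 mm square legs, each inset 47 mm from the nearest pair of top edges, running from the floor. Four apron rails, 46 mm thick and 116 mm tall, run between adjacent legs with their top edges flush with the underside of the top and their outer faces flush with the legs' outer faces.

B is a straight ladder. Two 54×61 mm vertical rails, 2244 mm tall, stand 436 mm apart (outside-to-outside) with their front faces coplanar on the −y side. 7 rungs, each 61 mm deep and 28 mm tall, span between the inner faces of the rails, front faces flush with the rails. The lowest rung's underside is at z = 173 mm and rungs are spaced 309 mm apart (underside to underside).

C is a four-legged stool. The seat is 309×276 mm, 22 mm thick, top at z = 396 mm. It stands on four square legs, each 34×34 mm in cross-section, from z = 0 to the seat underside, each flush with a corner of the seat. Four stretchers, 34 mm wide and 23 mm tall, connect adjacent legs with their undersides at z = 293 mm, each running between the inner faces of the legs it joins and aligned with the legs' outer faces on the other axis.

The ladder is against the table's +x side, with their −y faces flush. The stool is on top of the table, centred.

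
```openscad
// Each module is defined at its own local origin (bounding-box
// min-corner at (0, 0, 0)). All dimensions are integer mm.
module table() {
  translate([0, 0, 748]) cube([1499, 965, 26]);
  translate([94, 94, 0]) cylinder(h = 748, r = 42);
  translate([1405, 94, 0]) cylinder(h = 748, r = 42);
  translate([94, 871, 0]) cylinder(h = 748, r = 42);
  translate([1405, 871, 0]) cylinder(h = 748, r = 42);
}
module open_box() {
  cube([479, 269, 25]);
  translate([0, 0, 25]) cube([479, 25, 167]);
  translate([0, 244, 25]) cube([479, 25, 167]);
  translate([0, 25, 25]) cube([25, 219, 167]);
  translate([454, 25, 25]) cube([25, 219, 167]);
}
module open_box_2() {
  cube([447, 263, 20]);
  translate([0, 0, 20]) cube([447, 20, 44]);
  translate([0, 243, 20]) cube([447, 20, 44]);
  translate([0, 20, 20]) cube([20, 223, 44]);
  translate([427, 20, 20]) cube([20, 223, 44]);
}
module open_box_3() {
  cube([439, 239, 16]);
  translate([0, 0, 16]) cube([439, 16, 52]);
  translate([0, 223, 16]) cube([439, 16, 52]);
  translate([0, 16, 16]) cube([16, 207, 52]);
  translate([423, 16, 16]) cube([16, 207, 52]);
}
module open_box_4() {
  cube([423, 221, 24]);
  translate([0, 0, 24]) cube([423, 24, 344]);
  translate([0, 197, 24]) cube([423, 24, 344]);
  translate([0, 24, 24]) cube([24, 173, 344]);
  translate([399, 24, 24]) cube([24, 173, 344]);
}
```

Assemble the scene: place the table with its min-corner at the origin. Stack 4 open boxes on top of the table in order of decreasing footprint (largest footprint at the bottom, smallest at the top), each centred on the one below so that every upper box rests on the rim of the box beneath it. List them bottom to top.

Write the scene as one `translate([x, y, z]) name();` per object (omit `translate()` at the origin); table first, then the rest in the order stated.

table();
translate([510, 348, 774]) open_box();
translate([526, 351, 966]) open_box_2();
translate([530, 363, 1030]) open_box_3();
translate([538, 372, 1098]) open_box_4();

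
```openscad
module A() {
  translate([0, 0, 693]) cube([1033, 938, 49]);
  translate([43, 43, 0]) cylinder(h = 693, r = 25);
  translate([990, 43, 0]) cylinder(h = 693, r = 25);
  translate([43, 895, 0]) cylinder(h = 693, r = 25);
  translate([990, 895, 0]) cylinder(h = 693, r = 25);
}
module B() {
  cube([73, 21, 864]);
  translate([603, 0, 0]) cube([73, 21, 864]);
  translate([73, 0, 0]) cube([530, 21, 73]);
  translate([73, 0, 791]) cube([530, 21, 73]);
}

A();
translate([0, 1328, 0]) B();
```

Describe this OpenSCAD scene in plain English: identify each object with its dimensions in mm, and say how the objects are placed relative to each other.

A is a table: top 1033 mm (x) × 938 mm (y), 49 mm thick, upper face at z = 742 mm, on four round legs of 50 mm diameter, each leg's bounding box inset 18 mm from the nearest pair of top edges, running from z = 0 to the bottom of the top.

B is a rectangular picture frame lying in the x–z plane (depth along y). The opening is 530 mm wide (x) by 718 mm tall (z), surrounded by a border 73 mm wide on all four sides. The frame is 21 mm deep and is made of two full-height vertical stiles with two horizontal rails fitted between them.

The picture frame is on the floor beside the table on its +y side.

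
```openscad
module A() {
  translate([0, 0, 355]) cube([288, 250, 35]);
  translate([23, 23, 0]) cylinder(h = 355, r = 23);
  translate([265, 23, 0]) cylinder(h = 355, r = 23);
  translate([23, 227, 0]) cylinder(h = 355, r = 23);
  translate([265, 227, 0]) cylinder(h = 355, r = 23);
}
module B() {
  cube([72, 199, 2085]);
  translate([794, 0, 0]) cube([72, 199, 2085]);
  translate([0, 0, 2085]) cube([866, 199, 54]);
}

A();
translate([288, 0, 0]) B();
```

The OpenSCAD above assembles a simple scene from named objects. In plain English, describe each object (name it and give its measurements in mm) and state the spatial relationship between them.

A is a four-legged stool. The seat is a 288×250×35 mm slab whose top surface is at z = 390 mm; four round legs, each 46 mm in diameter, run from the floor (z = 0) to the underside of the seat, each leg's axis is inset half a diameter from the nearest pair of seat edges (so the leg's bounding box is flush with the corner).

B is a rectangular door frame: two vertical jambs of 72×199 mm section, 2085 mm tall, with a clear opening 722 mm wide between their inner faces. A header 54 mm tall and 199 mm deep lies on top of the jambs and spans the full outside width.

The door frame is against the stool's +x side, with their −y faces flush.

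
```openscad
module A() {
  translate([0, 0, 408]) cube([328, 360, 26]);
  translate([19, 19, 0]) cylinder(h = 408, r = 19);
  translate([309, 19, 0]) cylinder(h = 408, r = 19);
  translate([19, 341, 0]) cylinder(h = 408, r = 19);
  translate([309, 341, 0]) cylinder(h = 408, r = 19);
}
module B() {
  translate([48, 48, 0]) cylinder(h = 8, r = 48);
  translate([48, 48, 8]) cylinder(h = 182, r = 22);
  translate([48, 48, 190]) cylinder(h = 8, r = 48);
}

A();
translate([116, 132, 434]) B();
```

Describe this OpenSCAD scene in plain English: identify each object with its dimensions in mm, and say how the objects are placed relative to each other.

A is a four-legged stool. The seat is 328×360 mm, 26 mm thick, top at z = 434 mm. It stands on four round legs, each 38 mm in diameter, from z = 0 to the seat underside, each leg's axis is inset half a diameter from the nearest pair of seat edges (so the leg's bounding box is flush with the corner).

B is a spool: two coaxial disc flanges of radius 48 mm and thickness 8 mm, joined by a core cylinder of radius 22 mm and height 182 mm. The lower flange rests on z = 0 and the three cylinders share a vertical axis.

The spool is on top of the stool, centred.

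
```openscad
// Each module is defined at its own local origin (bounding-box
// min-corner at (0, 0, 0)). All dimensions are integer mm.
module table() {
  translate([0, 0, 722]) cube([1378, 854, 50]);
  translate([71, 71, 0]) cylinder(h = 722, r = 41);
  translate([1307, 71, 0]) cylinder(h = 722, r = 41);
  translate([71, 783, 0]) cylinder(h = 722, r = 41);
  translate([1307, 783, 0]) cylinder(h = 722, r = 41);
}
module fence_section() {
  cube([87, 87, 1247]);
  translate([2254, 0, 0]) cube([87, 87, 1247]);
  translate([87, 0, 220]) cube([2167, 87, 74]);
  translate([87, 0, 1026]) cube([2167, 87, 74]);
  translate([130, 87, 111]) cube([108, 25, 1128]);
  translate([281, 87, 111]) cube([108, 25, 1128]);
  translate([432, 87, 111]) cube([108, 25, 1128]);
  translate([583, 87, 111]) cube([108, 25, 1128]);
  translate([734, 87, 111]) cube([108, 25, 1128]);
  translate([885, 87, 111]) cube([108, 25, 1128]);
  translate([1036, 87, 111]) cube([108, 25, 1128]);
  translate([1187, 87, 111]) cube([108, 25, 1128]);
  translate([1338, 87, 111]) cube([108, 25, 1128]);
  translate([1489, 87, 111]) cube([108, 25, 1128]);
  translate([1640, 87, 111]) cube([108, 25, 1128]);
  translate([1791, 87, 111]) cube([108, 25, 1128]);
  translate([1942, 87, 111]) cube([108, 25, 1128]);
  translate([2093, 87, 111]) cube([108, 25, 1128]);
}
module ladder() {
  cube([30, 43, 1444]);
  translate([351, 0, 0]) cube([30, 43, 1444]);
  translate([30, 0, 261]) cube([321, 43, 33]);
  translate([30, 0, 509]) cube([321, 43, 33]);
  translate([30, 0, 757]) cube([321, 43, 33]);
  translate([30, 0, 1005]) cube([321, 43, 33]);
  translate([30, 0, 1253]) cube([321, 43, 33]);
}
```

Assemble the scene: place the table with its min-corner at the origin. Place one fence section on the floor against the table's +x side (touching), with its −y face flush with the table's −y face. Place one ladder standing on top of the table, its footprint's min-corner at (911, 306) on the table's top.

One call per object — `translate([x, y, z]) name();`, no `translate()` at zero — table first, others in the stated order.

table();
translate([1378, 0, 0]) fence_section();
translate([911, 306, 772]) ladder();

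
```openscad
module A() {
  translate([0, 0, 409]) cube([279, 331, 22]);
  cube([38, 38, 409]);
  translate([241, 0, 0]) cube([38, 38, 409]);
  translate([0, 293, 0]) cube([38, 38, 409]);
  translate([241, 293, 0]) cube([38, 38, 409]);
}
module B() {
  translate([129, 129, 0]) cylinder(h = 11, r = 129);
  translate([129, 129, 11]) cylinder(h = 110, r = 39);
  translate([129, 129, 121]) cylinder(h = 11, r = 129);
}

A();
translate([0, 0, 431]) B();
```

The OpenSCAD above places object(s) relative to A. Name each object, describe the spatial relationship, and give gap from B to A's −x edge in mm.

The spool's min-x is at 0; the stool's min-x is 0; gap = 0 mm.

A is a stool. B is a spool. The spool is on top of the stool. The gap from the spool to the stool's −x edge is 0 mm.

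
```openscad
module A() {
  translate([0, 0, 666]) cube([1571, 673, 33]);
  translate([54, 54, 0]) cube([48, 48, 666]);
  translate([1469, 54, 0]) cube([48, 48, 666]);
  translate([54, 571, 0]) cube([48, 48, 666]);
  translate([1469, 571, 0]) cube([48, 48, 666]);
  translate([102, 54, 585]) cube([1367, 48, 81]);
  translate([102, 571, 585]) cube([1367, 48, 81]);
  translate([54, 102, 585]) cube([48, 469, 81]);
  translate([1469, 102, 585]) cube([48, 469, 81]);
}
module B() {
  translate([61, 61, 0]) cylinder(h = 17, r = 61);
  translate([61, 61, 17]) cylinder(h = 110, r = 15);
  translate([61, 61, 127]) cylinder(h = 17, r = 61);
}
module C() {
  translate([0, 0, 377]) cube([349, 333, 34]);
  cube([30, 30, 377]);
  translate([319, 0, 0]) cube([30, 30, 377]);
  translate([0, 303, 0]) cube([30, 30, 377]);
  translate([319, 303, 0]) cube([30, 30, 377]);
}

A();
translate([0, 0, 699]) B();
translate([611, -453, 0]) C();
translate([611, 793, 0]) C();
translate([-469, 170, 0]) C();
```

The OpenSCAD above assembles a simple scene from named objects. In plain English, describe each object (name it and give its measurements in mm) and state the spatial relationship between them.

A is a table: top 1571 mm (x) × 673 mm (y), 33 mm thick, upper face at z = 699 mm, on four 48×48 mm square legs, each inset 54 mm from the nearest pair of top edges, running from z = 0 to the bottom of the top. Four apron rails, 48 mm thick and 81 mm tall, run between adjacent legs with their top edges flush with the underside of the top and their outer faces flush with the legs' outer faces.

B is a spool: two coaxial disc flanges of radius 61 mm and thickness 17 mm, joined by a core cylinder of radius 15 mm and height 110 mm. The lower flange rests on z = 0 and the three cylinders share a vertical axis.

C is a four-legged stool. The seat is a 349×333×34 mm slab whose top surface is at z = 411 mm; four square legs, each 30×30 mm in cross-section, run from the floor (z = 0) to the underside of the seat, each flush with a corner of the seat.

The spool is on top of the table. Three stools sit around the table at the −y, +y, −x sides.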